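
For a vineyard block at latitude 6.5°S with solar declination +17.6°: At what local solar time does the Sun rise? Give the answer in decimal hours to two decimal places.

−tan φ tan δ = −(-0.1139)(0.3172) = 0.0361; H_s = arccos(0.0361) = 87.93°.
Sunrise is at 12 − H_s/15 = 12 − 5.862 = 6.138 h local solar time.

6.14 h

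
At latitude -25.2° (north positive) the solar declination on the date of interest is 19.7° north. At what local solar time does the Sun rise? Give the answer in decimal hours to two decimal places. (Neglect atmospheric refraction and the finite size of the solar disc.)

6.65 h

−tan φ tan δ = −(-0.4706)(0.3581) = 0.1685; H_s = arccos(0.1685) = 80.30°.
Sunrise is at 12 − H_s/15 = 12 − 5.353 = 6.647 h local solar time.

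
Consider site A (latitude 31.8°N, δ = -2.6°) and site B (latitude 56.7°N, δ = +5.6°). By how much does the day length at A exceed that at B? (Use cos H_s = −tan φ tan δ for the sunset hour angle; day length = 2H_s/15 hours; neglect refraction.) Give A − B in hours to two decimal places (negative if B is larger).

A: H_s = arccos(−tan 31.8° · tan -2.6°) = 88.39°, so 2H_s/15 = 11.7853 h.
B: H_s = arccos(−tan 56.7° · tan 5.6°) = 98.58°, so 2H_s/15 = 13.1440 h.
A − B = 11.7853 − 13.1440 = -1.3587 h.

-1.36 h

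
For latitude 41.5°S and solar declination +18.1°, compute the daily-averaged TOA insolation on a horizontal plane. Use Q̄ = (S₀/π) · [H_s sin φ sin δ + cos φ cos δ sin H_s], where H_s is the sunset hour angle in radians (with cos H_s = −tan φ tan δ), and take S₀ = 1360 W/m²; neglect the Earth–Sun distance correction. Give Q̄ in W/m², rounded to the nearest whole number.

181 W/m²

cos H_s = −tan(-41.5°) · tan(18.1°) = 0.2892, so H_s = arccos(0.2892) = 73.19°. In radians, H_s = 1.2774.
H_s sin φ sin δ = 1.2774 × -0.6626 × 0.3107 = -0.2630.
cos φ cos δ sin H_s = 0.7490 × 0.9505 × 0.9573 = 0.6815.
Q̄ = (1360/π) × (-0.2630 + 0.6815) = 432.90 × 0.4185 = 181.17 W/m².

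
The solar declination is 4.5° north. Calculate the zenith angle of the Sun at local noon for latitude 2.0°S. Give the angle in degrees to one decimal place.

6.5°

At local solar noon the hour angle is zero, so the zenith angle is |φ − δ| = |-2.0° − (4.5°)| = 6.5°.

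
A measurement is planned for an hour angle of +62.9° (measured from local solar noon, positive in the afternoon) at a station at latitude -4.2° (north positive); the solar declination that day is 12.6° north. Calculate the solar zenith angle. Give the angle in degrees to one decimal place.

cos θ_z = sin φ sin δ + cos φ cos δ cos H = (-0.0732)(0.2181) + (0.9973)(0.9759)(0.4555) = 0.4274.
θ_z = arccos(0.4274) = 64.70°.

64.7°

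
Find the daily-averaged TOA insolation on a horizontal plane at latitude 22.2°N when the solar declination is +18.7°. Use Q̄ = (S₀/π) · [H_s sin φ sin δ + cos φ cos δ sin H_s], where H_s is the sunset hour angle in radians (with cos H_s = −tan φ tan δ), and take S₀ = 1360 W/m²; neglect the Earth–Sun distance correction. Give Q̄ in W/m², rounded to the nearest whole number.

−tan φ tan δ = −(0.4081)(0.3385) = -0.1381; H_s = arccos(-0.1381) = 97.94°. In radians, H_s = 1.7094.
H_s sin φ sin δ = 1.7094 × 0.3778 × 0.3206 = 0.2070.
cos φ cos δ sin H_s = 0.9259 × 0.9472 × 0.9904 = 0.8686.
Q̄ = (1360/π) × (0.2070 + 0.8686) = 432.90 × 1.0756 = 465.63 W/m².

466 W/m²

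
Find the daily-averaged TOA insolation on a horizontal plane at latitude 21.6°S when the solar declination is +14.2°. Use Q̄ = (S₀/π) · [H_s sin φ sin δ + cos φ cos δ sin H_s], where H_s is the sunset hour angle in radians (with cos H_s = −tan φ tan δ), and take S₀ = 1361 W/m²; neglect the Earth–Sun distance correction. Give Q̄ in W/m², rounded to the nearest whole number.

331 W/m²

−tan φ tan δ = −(-0.3959)(0.2530) = 0.1002; H_s = arccos(0.1002) = 84.25°. In radians, H_s = 1.4704.
H_s sin φ sin δ = 1.4704 × -0.3681 × 0.2453 = -0.1328.
cos φ cos δ sin H_s = 0.9298 × 0.9694 × 0.9950 = 0.8968.
Q̄ = (1361/π) × (-0.1328 + 0.8968) = 433.22 × 0.7640 = 330.98 W/m².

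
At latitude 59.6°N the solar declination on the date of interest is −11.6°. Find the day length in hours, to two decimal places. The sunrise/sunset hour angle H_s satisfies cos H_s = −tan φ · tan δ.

The sunset hour angle satisfies cos H_s = −tan φ tan δ = 0.3499, giving H_s = 69.52°.
Day length = 2 H_s / 15° h⁻¹ = 139.04° / 15 = 9.269 h.

9.27 hours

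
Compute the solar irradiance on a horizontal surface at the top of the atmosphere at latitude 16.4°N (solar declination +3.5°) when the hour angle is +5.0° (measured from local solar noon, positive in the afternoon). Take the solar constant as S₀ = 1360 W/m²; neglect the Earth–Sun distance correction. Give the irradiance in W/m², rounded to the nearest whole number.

1321 W/m²

cos θ_z = sin(16.4°) sin(3.5°) + cos(16.4°) cos(3.5°) cos(5.00°) = 0.0172 + 0.9539 = 0.9711.
Top-of-atmosphere irradiance = S₀ cos θ_z = 1360 × 0.9711 = 1320.70 W/m².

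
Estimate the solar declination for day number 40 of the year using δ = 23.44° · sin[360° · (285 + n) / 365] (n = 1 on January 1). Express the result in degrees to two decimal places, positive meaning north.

-14.89°

360 × (285 + 40) / 365 = 320.548°; sin(320.548°) = -0.6354.
δ = 23.44 × -0.6354 = -14.894° ≈ -14.89°.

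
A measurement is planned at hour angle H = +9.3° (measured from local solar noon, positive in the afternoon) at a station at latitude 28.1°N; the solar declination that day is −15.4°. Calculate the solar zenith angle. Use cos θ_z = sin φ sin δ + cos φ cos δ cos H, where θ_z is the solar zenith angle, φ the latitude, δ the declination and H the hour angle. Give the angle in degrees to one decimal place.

44.4°

With φ = 28.1°, δ = -15.4°, H = 9.30°: sin φ sin δ = -0.1251, cos φ cos δ cos H = 0.8393, so cos θ_z = 0.7142.
θ_z = arccos(0.7142) = 44.42°.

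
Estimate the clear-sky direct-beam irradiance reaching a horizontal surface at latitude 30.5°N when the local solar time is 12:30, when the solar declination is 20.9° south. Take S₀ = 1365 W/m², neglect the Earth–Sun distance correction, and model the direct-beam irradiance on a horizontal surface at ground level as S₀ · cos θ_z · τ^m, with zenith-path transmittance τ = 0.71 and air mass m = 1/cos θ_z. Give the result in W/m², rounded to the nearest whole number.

Hour angle H = 15° × (12.5 − 12) = 7.50°.
cos θ_z = sin φ sin δ + cos φ cos δ cos H = (0.5075)(-0.3567) + (0.8616)(0.9342)(0.9914) = 0.6170.
Air mass m = 1/cos θ_z = 1/0.6170 = 1.621; τ^m = 0.71^1.621 = 0.5740.
Surface direct beam = 1365 × 0.6170 × 0.5740 = 483.43 W/m².

483 W/m²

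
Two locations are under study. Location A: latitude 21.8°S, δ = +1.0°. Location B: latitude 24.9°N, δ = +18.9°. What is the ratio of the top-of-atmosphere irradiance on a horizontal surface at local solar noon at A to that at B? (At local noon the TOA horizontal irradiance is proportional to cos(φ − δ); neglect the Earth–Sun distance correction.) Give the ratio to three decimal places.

0.927

A: cos θ_z = cos(-21.8° − (1.0°)) = 0.9219.
B: cos θ_z = cos(24.9° − (18.9°)) = 0.9945.
Ratio A/B = 0.9219 / 0.9945 = 0.9270.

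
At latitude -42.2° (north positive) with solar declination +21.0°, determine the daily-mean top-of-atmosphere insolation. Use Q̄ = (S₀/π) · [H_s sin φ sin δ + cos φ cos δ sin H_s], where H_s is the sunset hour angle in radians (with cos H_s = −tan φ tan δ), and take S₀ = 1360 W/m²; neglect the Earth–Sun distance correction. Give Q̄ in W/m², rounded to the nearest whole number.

cos H_s = −tan(-42.2°) · tan(21.0°) = 0.3481, so H_s = arccos(0.3481) = 69.63°. In radians, H_s = 1.2153.
H_s sin φ sin δ = 1.2153 × -0.6717 × 0.3584 = -0.2926.
cos φ cos δ sin H_s = 0.7408 × 0.9336 × 0.9375 = 0.6484.
Q̄ = (1360/π) × (-0.2926 + 0.6484) = 432.90 × 0.3558 = 154.03 W/m².

154 W/m²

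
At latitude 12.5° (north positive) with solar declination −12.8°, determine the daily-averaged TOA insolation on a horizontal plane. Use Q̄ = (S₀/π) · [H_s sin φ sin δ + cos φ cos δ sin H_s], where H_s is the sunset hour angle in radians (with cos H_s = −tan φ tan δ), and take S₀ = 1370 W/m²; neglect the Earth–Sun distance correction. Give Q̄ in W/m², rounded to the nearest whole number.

The sunset hour angle satisfies cos H_s = −tan φ tan δ = 0.0504, giving H_s = 87.11°. In radians, H_s = 1.5204.
H_s sin φ sin δ = 1.5204 × 0.2164 × -0.2215 = -0.0729.
cos φ cos δ sin H_s = 0.9763 × 0.9751 × 0.9987 = 0.9508.
Q̄ = (1370/π) × (-0.0729 + 0.9508) = 436.08 × 0.8779 = 382.83 W/m².

383 W/m²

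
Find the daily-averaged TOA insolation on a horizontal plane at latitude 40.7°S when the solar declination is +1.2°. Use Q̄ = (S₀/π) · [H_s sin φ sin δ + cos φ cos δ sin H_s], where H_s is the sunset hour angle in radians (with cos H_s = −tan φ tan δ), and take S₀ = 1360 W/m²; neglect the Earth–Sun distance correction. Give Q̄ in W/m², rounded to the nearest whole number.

cos H_s = −tan(-40.7°) · tan(1.2°) = 0.0180, so H_s = arccos(0.0180) = 88.97°. In radians, H_s = 1.5528.
H_s sin φ sin δ = 1.5528 × -0.6521 × 0.0209 = -0.0212.
cos φ cos δ sin H_s = 0.7581 × 0.9998 × 0.9998 = 0.7578.
Q̄ = (1360/π) × (-0.0212 + 0.7578) = 432.90 × 0.7366 = 318.87 W/m².

319 W/m²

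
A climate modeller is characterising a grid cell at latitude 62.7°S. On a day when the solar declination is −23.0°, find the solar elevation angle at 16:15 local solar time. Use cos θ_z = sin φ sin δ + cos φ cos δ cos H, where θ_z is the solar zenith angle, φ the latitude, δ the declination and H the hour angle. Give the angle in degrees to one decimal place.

Hour angle H = 15° × (16.25 − 12) = 63.75°.
cos θ_z = sin φ sin δ + cos φ cos δ cos H = (-0.8886)(-0.3907) + (0.4586)(0.9205)(0.4423) = 0.5339.
θ_z = arccos(0.5339) = 57.73°, so the elevation is 90° − 57.73° = 32.27°.

32.3°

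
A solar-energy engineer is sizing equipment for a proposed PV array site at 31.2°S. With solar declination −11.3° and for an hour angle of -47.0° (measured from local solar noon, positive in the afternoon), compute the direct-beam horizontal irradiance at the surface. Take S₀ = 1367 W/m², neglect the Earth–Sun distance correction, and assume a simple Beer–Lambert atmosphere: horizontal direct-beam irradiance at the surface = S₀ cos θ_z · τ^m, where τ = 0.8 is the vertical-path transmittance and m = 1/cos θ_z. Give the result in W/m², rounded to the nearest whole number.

cos θ_z = sin(-31.2°) sin(-11.3°) + cos(-31.2°) cos(-11.3°) cos(-47.00°) = 0.1015 + 0.5720 = 0.6735.
Air mass m = 1/cos θ_z = 1/0.6735 = 1.485; τ^m = 0.8^1.485 = 0.7179.
Surface direct beam = 1367 × 0.6735 × 0.7179 = 660.95 W/m².

661 W/m²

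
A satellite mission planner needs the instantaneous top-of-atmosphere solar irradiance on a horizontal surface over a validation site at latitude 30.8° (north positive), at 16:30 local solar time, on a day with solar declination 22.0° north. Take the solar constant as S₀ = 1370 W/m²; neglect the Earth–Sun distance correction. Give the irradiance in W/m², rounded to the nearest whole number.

680 W/m²

Hour angle H = 15° × (16.5 − 12) = 67.50°.
cos θ_z = sin φ sin δ + cos φ cos δ cos H = (0.5120)(0.3746) + (0.8590)(0.9272)(0.3827) = 0.4966.
Top-of-atmosphere irradiance = S₀ cos θ_z = 1370 × 0.4966 = 680.34 W/m².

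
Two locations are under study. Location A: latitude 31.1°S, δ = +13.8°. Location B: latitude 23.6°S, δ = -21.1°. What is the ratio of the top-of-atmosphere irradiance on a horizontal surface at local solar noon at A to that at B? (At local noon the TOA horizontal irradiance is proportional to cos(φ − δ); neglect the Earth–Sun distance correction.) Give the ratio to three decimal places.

A: cos θ_z = cos(-31.1° − (13.8°)) = 0.7083.
B: cos θ_z = cos(-23.6° − (-21.1°)) = 0.9990.
Ratio A/B = 0.7083 / 0.9990 = 0.7090.

0.709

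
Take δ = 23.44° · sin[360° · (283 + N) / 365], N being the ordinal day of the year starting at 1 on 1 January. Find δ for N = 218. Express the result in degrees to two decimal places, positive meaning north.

+16.82°

360 × (283 + 218) / 365 = 494.137°; sin(494.137°) = 0.7177.
δ = 23.44 × 0.7177 = 16.823° ≈ +16.82°.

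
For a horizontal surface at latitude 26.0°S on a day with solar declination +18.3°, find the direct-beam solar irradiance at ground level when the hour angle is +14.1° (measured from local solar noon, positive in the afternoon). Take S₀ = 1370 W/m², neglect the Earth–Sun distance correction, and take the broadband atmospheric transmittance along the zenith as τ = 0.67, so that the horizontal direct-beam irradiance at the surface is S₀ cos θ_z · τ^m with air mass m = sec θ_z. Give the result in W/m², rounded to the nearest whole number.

529 W/m²

cos θ_z = sin φ sin δ + cos φ cos δ cos H = (-0.4384)(0.3140) + (0.8988)(0.9494)(0.9699) = 0.6900.
Air mass m = 1/cos θ_z = 1/0.6900 = 1.449; τ^m = 0.67^1.449 = 0.5597.
Surface direct beam = 1370 × 0.6900 × 0.5597 = 529.08 W/m².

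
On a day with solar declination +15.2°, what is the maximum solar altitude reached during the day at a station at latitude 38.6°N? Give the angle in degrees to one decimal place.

At local solar noon the hour angle is zero, so the elevation is 90° − |φ − δ| = 90° − |38.6° − (15.2°)| = 90° − 23.4° = 66.6°.

66.6°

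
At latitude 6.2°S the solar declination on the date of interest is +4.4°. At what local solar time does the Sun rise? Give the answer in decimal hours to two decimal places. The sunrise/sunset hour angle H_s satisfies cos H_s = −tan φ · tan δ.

cos H_s = −tan(-6.2°) · tan(4.4°) = 0.0084, so H_s = arccos(0.0084) = 89.52°.
Sunrise is at 12 − H_s/15 = 12 − 5.968 = 6.032 h local solar time.

6.03 h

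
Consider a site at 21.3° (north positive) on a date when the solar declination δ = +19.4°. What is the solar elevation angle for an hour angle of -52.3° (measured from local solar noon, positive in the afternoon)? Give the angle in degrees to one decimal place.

41.2°

cos θ_z = sin φ sin δ + cos φ cos δ cos H = (0.3633)(0.3322) + (0.9317)(0.9432)(0.6115) = 0.6581.
θ_z = arccos(0.6581) = 48.84°, so the elevation is 90° − 48.84° = 41.16°.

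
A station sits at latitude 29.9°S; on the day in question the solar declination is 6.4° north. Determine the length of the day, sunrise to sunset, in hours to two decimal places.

The sunset hour angle satisfies cos H_s = −tan φ tan δ = 0.0645, giving H_s = 86.30°.
Day length = 2 H_s / 15° h⁻¹ = 172.60° / 15 = 11.507 h.

11.51 hours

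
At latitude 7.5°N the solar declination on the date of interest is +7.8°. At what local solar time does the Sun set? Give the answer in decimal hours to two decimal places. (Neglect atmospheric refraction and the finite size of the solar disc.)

The sunset hour angle satisfies cos H_s = −tan φ tan δ = -0.0180, giving H_s = 91.03°.
Sunset is at 12 + H_s/15 = 12 + 6.069 = 18.069 h local solar time.

18.07 h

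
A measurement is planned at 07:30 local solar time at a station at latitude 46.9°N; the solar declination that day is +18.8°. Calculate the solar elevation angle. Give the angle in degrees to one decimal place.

28.9°

Hour angle H = 15° × (7.5 − 12) = -67.50°.
cos θ_z = sin(46.9°) sin(18.8°) + cos(46.9°) cos(18.8°) cos(-67.50°) = 0.2353 + 0.2475 = 0.4828.
θ_z = arccos(0.4828) = 61.13°, so the elevation is 90° − 61.13° = 28.87°.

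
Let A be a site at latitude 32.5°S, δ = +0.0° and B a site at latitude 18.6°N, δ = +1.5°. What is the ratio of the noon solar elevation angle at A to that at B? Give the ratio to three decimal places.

A: 90° − |-32.5 − (0.0)| = 57.50°.
B: 90° − |18.6 − (1.5)| = 72.90°.
Ratio A/B = 57.5000 / 72.9000 = 0.7888.

0.789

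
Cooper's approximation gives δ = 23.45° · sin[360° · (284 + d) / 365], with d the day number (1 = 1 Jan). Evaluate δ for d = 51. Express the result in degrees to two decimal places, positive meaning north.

360 × (284 + 51) / 365 = 330.411°; sin(330.411°) = -0.4938.
δ = 23.45 × -0.4938 = -11.580° ≈ -11.58°.

-11.58°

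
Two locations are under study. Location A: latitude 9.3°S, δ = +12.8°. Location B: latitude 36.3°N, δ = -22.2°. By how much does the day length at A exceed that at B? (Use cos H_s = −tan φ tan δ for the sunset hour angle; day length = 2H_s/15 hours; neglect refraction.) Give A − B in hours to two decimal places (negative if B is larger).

+2.04 h

A: H_s = arccos(−tan -9.3° · tan 12.8°) = 87.87°, so 2H_s/15 = 11.7160 h.
B: H_s = arccos(−tan 36.3° · tan -22.2°) = 72.56°, so 2H_s/15 = 9.6747 h.
A − B = 11.7160 − 9.6747 = 2.0413 h.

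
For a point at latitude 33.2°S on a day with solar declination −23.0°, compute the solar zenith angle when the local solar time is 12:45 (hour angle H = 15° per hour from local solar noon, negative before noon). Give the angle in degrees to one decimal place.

Hour angle H = 15° × (12.75 − 12) = 11.25°.
With φ = -33.2°, δ = -23.0°, H = 11.25°: sin φ sin δ = 0.2139, cos φ cos δ cos H = 0.7554, so cos θ_z = 0.9693.
θ_z = arccos(0.9693) = 14.23°.

14.2°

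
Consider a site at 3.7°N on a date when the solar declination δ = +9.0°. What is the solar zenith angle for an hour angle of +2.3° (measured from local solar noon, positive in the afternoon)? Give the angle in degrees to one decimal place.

cos θ_z = sin φ sin δ + cos φ cos δ cos H = (0.0645)(0.1564) + (0.9979)(0.9877)(0.9992) = 0.9949.
θ_z = arccos(0.9949) = 5.79°.

5.8°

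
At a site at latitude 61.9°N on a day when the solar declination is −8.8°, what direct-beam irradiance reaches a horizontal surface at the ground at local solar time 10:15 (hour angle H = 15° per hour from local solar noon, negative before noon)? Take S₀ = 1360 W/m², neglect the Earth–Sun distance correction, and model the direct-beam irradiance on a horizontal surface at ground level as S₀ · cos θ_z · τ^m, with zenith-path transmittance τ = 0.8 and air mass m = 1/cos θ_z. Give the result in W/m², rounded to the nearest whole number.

174 W/m²

Hour angle H = 15° × (10.25 − 12) = -26.25°.
With φ = 61.9°, δ = -8.8°, H = -26.25°: sin φ sin δ = -0.1350, cos φ cos δ cos H = 0.4175, so cos θ_z = 0.2825.
Air mass m = 1/cos θ_z = 1/0.2825 = 3.540; τ^m = 0.8^3.540 = 0.4539.
Surface direct beam = 1360 × 0.2825 × 0.4539 = 174.39 W/m².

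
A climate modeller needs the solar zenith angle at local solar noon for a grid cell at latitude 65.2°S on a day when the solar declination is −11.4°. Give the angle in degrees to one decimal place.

At local solar noon the hour angle is zero, so the zenith angle is |φ − δ| = |-65.2° − (-11.4°)| = 53.8°.

53.8°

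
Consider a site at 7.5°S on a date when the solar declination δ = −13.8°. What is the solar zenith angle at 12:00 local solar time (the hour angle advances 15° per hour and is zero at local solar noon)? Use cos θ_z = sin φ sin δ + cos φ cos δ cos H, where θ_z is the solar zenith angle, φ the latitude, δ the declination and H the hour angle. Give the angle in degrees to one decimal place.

6.3°

Hour angle H = 15° × (12 − 12) = 0.00°.
cos θ_z = sin φ sin δ + cos φ cos δ cos H = (-0.1305)(-0.2385) + (0.9914)(0.9711)(1.0000) = 0.9939.
θ_z = arccos(0.9939) = 6.33°.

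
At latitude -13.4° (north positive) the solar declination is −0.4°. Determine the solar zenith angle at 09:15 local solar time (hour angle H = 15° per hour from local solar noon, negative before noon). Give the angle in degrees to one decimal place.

Hour angle H = 15° × (9.25 − 12) = -41.25°.
cos θ_z = sin(-13.4°) sin(-0.4°) + cos(-13.4°) cos(-0.4°) cos(-41.25°) = 0.0016 + 0.7314 = 0.7330.
θ_z = arccos(0.7330) = 42.86°.

42.9°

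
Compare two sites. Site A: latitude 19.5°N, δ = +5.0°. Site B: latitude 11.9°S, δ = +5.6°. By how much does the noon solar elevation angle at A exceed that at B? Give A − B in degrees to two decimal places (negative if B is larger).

+3.00°

A: 90° − |19.5 − (5.0)| = 75.50°.
B: 90° − |-11.9 − (5.6)| = 72.50°.
A − B = 75.50 − 72.50 = 3.00°.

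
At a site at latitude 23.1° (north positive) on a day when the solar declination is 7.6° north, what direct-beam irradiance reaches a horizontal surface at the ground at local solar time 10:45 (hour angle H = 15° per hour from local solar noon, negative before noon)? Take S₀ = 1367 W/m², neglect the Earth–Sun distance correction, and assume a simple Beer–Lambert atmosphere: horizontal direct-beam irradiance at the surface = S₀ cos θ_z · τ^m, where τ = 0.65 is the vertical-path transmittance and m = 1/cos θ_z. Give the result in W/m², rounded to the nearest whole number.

781 W/m²

Hour angle H = 15° × (10.75 − 12) = -18.75°.
cos θ_z = sin(23.1°) sin(7.6°) + cos(23.1°) cos(7.6°) cos(-18.75°) = 0.0519 + 0.8634 = 0.9153.
Air mass m = 1/cos θ_z = 1/0.9153 = 1.093; τ^m = 0.65^1.093 = 0.6245.
Surface direct beam = 1367 × 0.9153 × 0.6245 = 781.38 W/m².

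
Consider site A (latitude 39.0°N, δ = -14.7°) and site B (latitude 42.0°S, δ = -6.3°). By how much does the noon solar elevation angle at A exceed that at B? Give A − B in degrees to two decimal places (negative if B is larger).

A: 90° − |39.0 − (-14.7)| = 36.30°.
B: 90° − |-42.0 − (-6.3)| = 54.30°.
A − B = 36.30 − 54.30 = -18.00°.

-18.00°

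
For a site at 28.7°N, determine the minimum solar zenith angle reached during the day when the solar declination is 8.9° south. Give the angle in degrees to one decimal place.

At local solar noon the hour angle is zero, so the zenith angle is |φ − δ| = |28.7° − (-8.9°)| = 37.6°.

37.6°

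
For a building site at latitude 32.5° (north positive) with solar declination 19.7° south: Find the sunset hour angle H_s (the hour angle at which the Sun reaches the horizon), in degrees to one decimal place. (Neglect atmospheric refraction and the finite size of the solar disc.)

−tan φ tan δ = −(0.6371)(-0.3581) = 0.2281; H_s = arccos(0.2281) = 76.81°.

76.8°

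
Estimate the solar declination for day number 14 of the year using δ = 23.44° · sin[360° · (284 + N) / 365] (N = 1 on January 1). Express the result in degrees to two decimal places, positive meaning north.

-21.43°

360 × (284 + 14) / 365 = 293.918°; sin(293.918°) = -0.9141.
δ = 23.44 × -0.9141 = -21.427° ≈ -21.43°.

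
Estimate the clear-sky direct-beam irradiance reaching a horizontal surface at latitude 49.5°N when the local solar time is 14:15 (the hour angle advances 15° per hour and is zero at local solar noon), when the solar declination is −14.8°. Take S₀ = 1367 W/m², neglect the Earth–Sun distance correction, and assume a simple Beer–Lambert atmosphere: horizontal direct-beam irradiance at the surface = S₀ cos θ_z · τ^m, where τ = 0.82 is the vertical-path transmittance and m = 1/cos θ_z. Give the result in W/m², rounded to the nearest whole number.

245 W/m²

Hour angle H = 15° × (14.25 − 12) = 33.75°.
cos θ_z = sin φ sin δ + cos φ cos δ cos H = (0.7604)(-0.2554) + (0.6494)(0.9668)(0.8315) = 0.3278.
Air mass m = 1/cos θ_z = 1/0.3278 = 3.051; τ^m = 0.82^3.051 = 0.5458.
Surface direct beam = 1367 × 0.3278 × 0.5458 = 244.57 W/m².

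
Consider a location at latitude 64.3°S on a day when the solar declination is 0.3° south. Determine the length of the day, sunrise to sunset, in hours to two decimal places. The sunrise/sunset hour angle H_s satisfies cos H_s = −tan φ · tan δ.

12.08 hours

cos H_s = −tan(-64.3°) · tan(-0.3°) = -0.0109, so H_s = arccos(-0.0109) = 90.62°.
Day length = 2 H_s / 15° h⁻¹ = 181.24° / 15 = 12.083 h.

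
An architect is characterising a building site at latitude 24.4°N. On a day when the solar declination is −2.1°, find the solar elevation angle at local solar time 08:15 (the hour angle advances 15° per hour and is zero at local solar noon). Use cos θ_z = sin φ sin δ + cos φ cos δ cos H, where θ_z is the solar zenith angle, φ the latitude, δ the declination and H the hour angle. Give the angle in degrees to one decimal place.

Hour angle H = 15° × (8.25 − 12) = -56.25°.
With φ = 24.4°, δ = -2.1°, H = -56.25°: sin φ sin δ = -0.0151, cos φ cos δ cos H = 0.5056, so cos θ_z = 0.4905.
θ_z = arccos(0.4905) = 60.63°, so the elevation is 90° − 60.63° = 29.37°.

29.4°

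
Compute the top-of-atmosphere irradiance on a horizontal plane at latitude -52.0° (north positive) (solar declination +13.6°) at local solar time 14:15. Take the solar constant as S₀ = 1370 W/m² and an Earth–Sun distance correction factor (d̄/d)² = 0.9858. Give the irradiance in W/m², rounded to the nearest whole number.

422 W/m²

Hour angle H = 15° × (14.25 − 12) = 33.75°.
With φ = -52.0°, δ = 13.6°, H = 33.75°: sin φ sin δ = -0.1853, cos φ cos δ cos H = 0.4976, so cos θ_z = 0.3123.
Top-of-atmosphere irradiance = S₀ (d̄/d)² cos θ_z = 1370 × 0.9858 × 0.3123 = 421.78 W/m².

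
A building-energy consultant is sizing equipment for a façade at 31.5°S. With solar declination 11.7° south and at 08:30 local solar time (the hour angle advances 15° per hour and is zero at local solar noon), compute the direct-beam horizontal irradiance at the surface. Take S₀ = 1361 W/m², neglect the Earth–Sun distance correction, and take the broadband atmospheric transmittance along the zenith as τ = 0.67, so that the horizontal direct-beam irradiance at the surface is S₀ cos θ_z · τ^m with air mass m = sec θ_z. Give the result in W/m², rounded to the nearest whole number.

436 W/m²

Hour angle H = 15° × (8.5 − 12) = -52.50°.
cos θ_z = sin(-31.5°) sin(-11.7°) + cos(-31.5°) cos(-11.7°) cos(-52.50°) = 0.1060 + 0.5083 = 0.6143.
Air mass m = 1/cos θ_z = 1/0.6143 = 1.628; τ^m = 0.67^1.628 = 0.5210.
Surface direct beam = 1361 × 0.6143 × 0.5210 = 435.59 W/m².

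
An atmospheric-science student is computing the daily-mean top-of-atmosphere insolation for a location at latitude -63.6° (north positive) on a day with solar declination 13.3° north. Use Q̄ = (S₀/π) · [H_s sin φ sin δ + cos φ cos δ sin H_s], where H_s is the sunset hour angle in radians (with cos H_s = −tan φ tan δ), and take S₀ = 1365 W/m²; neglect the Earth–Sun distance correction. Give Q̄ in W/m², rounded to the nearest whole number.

The sunset hour angle satisfies cos H_s = −tan φ tan δ = 0.4762, giving H_s = 61.56°. In radians, H_s = 1.0744.
H_s sin φ sin δ = 1.0744 × -0.8957 × 0.2300 = -0.2213.
cos φ cos δ sin H_s = 0.4446 × 0.9732 × 0.8793 = 0.3805.
Q̄ = (1365/π) × (-0.2213 + 0.3805) = 434.49 × 0.1592 = 69.17 W/m².

69 W/m²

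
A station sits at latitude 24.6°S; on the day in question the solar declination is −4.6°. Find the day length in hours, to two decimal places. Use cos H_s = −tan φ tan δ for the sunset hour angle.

cos H_s = −tan(-24.6°) · tan(-4.6°) = -0.0368, so H_s = arccos(-0.0368) = 92.11°.
Day length = 2 H_s / 15° h⁻¹ = 184.22° / 15 = 12.281 h.

12.28 hours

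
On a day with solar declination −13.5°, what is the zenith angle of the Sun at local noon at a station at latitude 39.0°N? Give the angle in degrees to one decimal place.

52.5°

At local solar noon the hour angle is zero, so the zenith angle is |φ − δ| = |39.0° − (-13.5°)| = 52.5°.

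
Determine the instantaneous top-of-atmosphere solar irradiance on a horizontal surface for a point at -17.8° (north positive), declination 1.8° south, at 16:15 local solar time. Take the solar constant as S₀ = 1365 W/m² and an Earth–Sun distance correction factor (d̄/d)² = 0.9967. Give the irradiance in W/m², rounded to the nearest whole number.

Hour angle H = 15° × (16.25 − 12) = 63.75°.
cos θ_z = sin φ sin δ + cos φ cos δ cos H = (-0.3057)(-0.0314) + (0.9521)(0.9995)(0.4423) = 0.4305.
Top-of-atmosphere irradiance = S₀ (d̄/d)² cos θ_z = 1365 × 0.9967 × 0.4305 = 585.69 W/m².

586 W/m²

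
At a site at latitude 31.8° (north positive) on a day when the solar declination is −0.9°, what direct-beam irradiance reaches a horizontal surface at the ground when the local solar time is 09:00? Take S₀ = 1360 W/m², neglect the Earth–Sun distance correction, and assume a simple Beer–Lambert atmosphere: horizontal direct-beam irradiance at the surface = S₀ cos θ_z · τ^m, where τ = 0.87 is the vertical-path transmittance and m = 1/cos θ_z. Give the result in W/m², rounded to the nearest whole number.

637 W/m²

Hour angle H = 15° × (9 − 12) = -45.00°.
cos θ_z = sin(31.8°) sin(-0.9°) + cos(31.8°) cos(-0.9°) cos(-45.00°) = -0.0083 + 0.6009 = 0.5926.
Air mass m = 1/cos θ_z = 1/0.5926 = 1.687; τ^m = 0.87^1.687 = 0.7906.
Surface direct beam = 1360 × 0.5926 × 0.7906 = 637.17 W/m².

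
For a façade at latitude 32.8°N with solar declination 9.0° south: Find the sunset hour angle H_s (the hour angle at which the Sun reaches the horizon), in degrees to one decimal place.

The sunset hour angle satisfies cos H_s = −tan φ tan δ = 0.1021, giving H_s = 84.14°.

84.1°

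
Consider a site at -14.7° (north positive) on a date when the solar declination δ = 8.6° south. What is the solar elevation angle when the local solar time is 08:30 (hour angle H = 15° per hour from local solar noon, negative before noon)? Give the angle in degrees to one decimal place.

Hour angle H = 15° × (8.5 − 12) = -52.50°.
With φ = -14.7°, δ = -8.6°, H = -52.50°: sin φ sin δ = 0.0379, cos φ cos δ cos H = 0.5822, so cos θ_z = 0.6201.
θ_z = arccos(0.6201) = 51.68°, so the elevation is 90° − 51.68° = 38.32°.

38.3°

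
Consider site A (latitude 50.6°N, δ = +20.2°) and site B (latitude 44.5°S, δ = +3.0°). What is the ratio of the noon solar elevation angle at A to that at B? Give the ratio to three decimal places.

1.402

A: 90° − |50.6 − (20.2)| = 59.60°.
B: 90° − |-44.5 − (3.0)| = 42.50°.
Ratio A/B = 59.6000 / 42.5000 = 1.4024.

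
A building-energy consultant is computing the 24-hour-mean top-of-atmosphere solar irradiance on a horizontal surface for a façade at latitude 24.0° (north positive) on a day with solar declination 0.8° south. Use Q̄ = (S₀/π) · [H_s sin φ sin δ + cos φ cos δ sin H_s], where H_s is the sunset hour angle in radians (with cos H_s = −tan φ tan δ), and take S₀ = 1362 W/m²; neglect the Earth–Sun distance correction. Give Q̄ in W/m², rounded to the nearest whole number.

cos H_s = −tan(24.0°) · tan(-0.8°) = 0.0062, so H_s = arccos(0.0062) = 89.64°. In radians, H_s = 1.5645.
H_s sin φ sin δ = 1.5645 × 0.4067 × -0.0140 = -0.0089.
cos φ cos δ sin H_s = 0.9135 × 0.9999 × 1.0000 = 0.9134.
Q̄ = (1362/π) × (-0.0089 + 0.9134) = 433.54 × 0.9045 = 392.14 W/m².

392 W/m²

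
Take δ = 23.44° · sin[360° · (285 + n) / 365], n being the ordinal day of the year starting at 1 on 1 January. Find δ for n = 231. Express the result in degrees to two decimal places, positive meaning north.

360 × (285 + 231) / 365 = 508.932°; sin(508.932°) = 0.5161.
δ = 23.44 × 0.5161 = 12.097° ≈ +12.10°.

+12.10°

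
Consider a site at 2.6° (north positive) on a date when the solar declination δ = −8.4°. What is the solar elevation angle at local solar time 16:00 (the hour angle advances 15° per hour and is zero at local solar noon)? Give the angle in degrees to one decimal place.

Hour angle H = 15° × (16 − 12) = 60.00°.
With φ = 2.6°, δ = -8.4°, H = 60.00°: sin φ sin δ = -0.0066, cos φ cos δ cos H = 0.4941, so cos θ_z = 0.4875.
θ_z = arccos(0.4875) = 60.82°, so the elevation is 90° − 60.82° = 29.18°.

29.2°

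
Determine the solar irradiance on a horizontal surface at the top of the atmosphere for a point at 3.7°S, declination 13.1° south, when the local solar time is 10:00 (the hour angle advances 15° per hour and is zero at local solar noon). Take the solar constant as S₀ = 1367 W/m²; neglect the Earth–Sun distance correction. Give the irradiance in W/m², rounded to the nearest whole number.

Hour angle H = 15° × (10 − 12) = -30.00°.
With φ = -3.7°, δ = -13.1°, H = -30.00°: sin φ sin δ = 0.0146, cos φ cos δ cos H = 0.8417, so cos θ_z = 0.8563.
Top-of-atmosphere irradiance = S₀ cos θ_z = 1367 × 0.8563 = 1170.56 W/m².

1171 W/m²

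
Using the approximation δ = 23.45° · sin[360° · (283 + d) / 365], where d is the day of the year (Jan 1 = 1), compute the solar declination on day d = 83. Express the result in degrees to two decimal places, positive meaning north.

360 × (283 + 83) / 365 = 360.986°; sin(360.986°) = 0.0172.
δ = 23.45 × 0.0172 = 0.403° ≈ +0.40°.

+0.40°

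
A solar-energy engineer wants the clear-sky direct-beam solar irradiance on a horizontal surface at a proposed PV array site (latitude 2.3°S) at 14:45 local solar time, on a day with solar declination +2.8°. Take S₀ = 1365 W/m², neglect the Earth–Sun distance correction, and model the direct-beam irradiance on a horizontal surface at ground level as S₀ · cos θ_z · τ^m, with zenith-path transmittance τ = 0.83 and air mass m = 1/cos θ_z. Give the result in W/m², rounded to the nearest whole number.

Hour angle H = 15° × (14.75 − 12) = 41.25°.
cos θ_z = sin(-2.3°) sin(2.8°) + cos(-2.3°) cos(2.8°) cos(41.25°) = -0.0020 + 0.7503 = 0.7483.
Air mass m = 1/cos θ_z = 1/0.7483 = 1.336; τ^m = 0.83^1.336 = 0.7796.
Surface direct beam = 1365 × 0.7483 × 0.7796 = 796.31 W/m².

796 W/m²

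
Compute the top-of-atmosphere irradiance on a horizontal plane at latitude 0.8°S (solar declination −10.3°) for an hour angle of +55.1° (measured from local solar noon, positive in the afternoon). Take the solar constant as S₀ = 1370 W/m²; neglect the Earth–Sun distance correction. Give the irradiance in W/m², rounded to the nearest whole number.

775 W/m²

With φ = -0.8°, δ = -10.3°, H = 55.10°: sin φ sin δ = 0.0025, cos φ cos δ cos H = 0.5629, so cos θ_z = 0.5654.
Top-of-atmosphere irradiance = S₀ cos θ_z = 1370 × 0.5654 = 774.60 W/m².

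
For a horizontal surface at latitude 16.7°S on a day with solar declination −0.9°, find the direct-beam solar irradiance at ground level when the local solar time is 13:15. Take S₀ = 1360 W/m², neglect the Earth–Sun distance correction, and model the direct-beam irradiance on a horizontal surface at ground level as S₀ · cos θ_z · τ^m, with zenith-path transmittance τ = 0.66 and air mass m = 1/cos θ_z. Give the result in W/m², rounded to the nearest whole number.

786 W/m²

Hour angle H = 15° × (13.25 − 12) = 18.75°.
cos θ_z = sin φ sin δ + cos φ cos δ cos H = (-0.2874)(-0.0157) + (0.9578)(0.9999)(0.9469) = 0.9114.
Air mass m = 1/cos θ_z = 1/0.9114 = 1.097; τ^m = 0.66^1.097 = 0.6339.
Surface direct beam = 1360 × 0.9114 × 0.6339 = 785.72 W/m².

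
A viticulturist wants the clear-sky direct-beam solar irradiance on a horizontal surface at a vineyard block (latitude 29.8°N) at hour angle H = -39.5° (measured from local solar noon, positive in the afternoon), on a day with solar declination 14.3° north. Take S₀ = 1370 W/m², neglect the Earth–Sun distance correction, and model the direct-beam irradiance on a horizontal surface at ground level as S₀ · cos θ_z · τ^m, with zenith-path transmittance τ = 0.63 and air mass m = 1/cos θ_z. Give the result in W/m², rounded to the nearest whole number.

581 W/m²

With φ = 29.8°, δ = 14.3°, H = -39.50°: sin φ sin δ = 0.1228, cos φ cos δ cos H = 0.6488, so cos θ_z = 0.7716.
Air mass m = 1/cos θ_z = 1/0.7716 = 1.296; τ^m = 0.63^1.296 = 0.5495.
Surface direct beam = 1370 × 0.7716 × 0.5495 = 580.87 W/m².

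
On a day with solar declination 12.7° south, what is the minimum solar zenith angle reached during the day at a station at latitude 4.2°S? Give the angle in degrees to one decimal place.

8.5°

At local solar noon the hour angle is zero, so the zenith angle is |φ − δ| = |-4.2° − (-12.7°)| = 8.5°.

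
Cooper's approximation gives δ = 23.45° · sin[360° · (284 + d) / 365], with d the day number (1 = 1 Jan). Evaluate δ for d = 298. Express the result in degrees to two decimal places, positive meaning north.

-13.12°

360 × (284 + 298) / 365 = 574.027°; sin(574.027°) = -0.5596.
δ = 23.45 × -0.5596 = -13.123° ≈ -13.12°.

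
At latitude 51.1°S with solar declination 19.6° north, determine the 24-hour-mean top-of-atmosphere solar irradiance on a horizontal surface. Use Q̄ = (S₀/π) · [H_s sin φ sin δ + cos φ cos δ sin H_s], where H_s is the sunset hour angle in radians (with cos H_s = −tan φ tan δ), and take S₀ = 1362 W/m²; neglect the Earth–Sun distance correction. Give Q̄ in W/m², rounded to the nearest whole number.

104 W/m²

The sunset hour angle satisfies cos H_s = −tan φ tan δ = 0.4413, giving H_s = 63.81°. In radians, H_s = 1.1137.
H_s sin φ sin δ = 1.1137 × -0.7782 × 0.3355 = -0.2908.
cos φ cos δ sin H_s = 0.6280 × 0.9421 × 0.8973 = 0.5309.
Q̄ = (1362/π) × (-0.2908 + 0.5309) = 433.54 × 0.2401 = 104.09 W/m².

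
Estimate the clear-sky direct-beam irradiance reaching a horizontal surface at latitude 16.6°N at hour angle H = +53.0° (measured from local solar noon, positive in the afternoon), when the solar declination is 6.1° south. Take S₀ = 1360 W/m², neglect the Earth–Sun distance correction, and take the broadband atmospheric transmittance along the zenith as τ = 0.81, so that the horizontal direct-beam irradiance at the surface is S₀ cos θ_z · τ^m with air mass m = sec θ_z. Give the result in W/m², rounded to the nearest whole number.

cos θ_z = sin φ sin δ + cos φ cos δ cos H = (0.2857)(-0.1063) + (0.9583)(0.9943)(0.6018) = 0.5430.
Air mass m = 1/cos θ_z = 1/0.5430 = 1.842; τ^m = 0.81^1.842 = 0.6783.
Surface direct beam = 1360 × 0.5430 × 0.6783 = 500.91 W/m².

501 W/m²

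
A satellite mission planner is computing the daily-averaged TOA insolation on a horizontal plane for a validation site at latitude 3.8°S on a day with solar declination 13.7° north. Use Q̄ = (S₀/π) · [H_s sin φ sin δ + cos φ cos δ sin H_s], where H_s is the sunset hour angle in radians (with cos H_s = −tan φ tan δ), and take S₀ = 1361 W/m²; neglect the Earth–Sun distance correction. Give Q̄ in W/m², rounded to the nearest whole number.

409 W/m²

The sunset hour angle satisfies cos H_s = −tan φ tan δ = 0.0162, giving H_s = 89.07°. In radians, H_s = 1.5546.
H_s sin φ sin δ = 1.5546 × -0.0663 × 0.2368 = -0.0244.
cos φ cos δ sin H_s = 0.9978 × 0.9715 × 0.9999 = 0.9693.
Q̄ = (1361/π) × (-0.0244 + 0.9693) = 433.22 × 0.9449 = 409.35 W/m².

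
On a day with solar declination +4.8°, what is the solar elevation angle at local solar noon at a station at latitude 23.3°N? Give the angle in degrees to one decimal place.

At local solar noon the hour angle is zero, so the elevation is 90° − |φ − δ| = 90° − |23.3° − (4.8°)| = 90° − 18.5° = 71.5°.

71.5°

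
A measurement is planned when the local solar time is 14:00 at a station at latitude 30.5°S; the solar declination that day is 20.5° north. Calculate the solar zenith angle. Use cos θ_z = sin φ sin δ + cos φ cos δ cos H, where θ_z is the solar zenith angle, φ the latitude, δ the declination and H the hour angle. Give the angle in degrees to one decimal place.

58.6°

Hour angle H = 15° × (14 − 12) = 30.00°.
With φ = -30.5°, δ = 20.5°, H = 30.00°: sin φ sin δ = -0.1777, cos φ cos δ cos H = 0.6989, so cos θ_z = 0.5212.
θ_z = arccos(0.5212) = 58.59°.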